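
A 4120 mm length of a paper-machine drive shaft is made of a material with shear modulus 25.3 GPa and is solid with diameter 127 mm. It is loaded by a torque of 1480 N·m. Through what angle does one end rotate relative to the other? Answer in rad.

J = πd⁴/32 = π(0.127)⁴/32 = 2.554×10^-5 m⁴.
θ = T·L/(G·J) = 1480 × 4.12 / (25.3×10⁹ × 2.554×10^-5) = 9.437×10^-3 rad.

0.00944 rad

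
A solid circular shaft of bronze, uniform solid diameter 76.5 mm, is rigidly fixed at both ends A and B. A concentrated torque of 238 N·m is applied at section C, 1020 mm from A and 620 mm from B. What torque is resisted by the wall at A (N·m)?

90.0 N·m

With uniform GJ and both ends fixed, compatibility θ_AC = θ_CB gives T_A·a = T_B·b, together with T_A + T_B = T₀.
T_A = T₀·b/(a+b) = 238.0·620/1640 = 89.98 N·m; T_B = 148.0 N·m.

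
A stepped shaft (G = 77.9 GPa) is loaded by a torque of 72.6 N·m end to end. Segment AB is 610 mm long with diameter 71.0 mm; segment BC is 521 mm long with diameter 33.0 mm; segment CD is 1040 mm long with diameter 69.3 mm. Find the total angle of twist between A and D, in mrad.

J_AB = π(0.0710)⁴/32 = 2.49×10^-6 m⁴; J_BC = π(0.0330)⁴/32 = 1.16×10^-7 m⁴; J_CD = π(0.0693)⁴/32 = 2.26×10^-6 m⁴.
θ = (T/G)·Σ L_i/J_i = (72.60/77.9×10⁹)·(0.610/2.49×10^-6 + 0.521/1.16×10^-7 + 1.04/2.26×10^-6) = 4.826×10^-3 rad.

4.83 mrad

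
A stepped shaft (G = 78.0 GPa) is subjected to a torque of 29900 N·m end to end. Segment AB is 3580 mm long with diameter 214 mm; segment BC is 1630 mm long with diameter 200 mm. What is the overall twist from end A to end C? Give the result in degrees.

J_AB = π(0.214)⁴/32 = 2.06×10^-4 m⁴; J_BC = π(0.200)⁴/32 = 1.57×10^-4 m⁴.
θ = (T/G)·Σ L_i/J_i = (29900/78.0×10⁹)·(3.58/2.06×10^-4 + 1.63/1.57×10^-4) = 0.01064 rad.

0.610°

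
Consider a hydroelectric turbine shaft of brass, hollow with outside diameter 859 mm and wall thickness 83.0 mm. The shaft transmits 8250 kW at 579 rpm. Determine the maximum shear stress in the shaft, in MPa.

ω = 2π·579/60 = 60.63 rad/s, so T = P/ω = 8250×10³ / 60.63 = 136100 N·m.
J = π(d_o⁴ − d_i⁴)/32 = π(0.859⁴ − 0.693⁴)/32 = 0.03081 m⁴.
τ_max = T·r/J = 136100 × 0.429 / 0.03081 = 1.897×10^6 Pa.

1.90 MPa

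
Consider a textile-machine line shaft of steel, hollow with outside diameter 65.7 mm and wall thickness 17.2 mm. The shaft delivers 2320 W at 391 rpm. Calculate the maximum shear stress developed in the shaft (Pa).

1.07e6 Pa

ω = 2π·391/60 = 40.95 rad/s, so T = P/ω = 2320 / 40.95 = 56.66 N·m.
J = π(d_o⁴ − d_i⁴)/32 = π(0.0657⁴ − 0.0313⁴)/32 = 1.735×10^-6 m⁴.
τ_max = T·r/J = 56.66 × 0.0329 / 1.735×10^-6 = 1.073×10^6 Pa.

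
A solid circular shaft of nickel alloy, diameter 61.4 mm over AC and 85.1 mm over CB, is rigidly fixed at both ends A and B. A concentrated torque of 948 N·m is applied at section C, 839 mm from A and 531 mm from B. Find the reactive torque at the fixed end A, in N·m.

Compatibility: T_A·a/J_AC = T_B·b/J_CB with T_A + T_B = T₀.
J_AC = 1.40×10^-6 m⁴, J_CB = 5.15×10^-6 m⁴, so T_A = T₀·(J_AC/a)/((J_AC/a)+(J_CB/b)) = 138.8 N·m, T_B = 809.2 N·m.

139 N·m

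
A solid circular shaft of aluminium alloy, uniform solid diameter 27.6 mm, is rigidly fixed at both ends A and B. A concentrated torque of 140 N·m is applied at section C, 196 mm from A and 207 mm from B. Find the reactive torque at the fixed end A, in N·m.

71.9 N·m

With uniform GJ and both ends fixed, compatibility θ_AC = θ_CB gives T_A·a = T_B·b, together with T_A + T_B = T₀.
T_A = T₀·b/(a+b) = 140.0·207/403.0 = 71.91 N·m; T_B = 68.09 N·m.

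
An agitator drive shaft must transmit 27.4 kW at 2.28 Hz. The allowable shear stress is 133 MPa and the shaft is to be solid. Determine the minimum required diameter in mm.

41.8 mm

ω = 2π·2.28 = 14.33 rad/s, so T = P/ω = 27.4×10³ / 14.33 = 1913 N·m.
For a solid shaft τ_max = 16T/(πd³), so d = (16T/(π τ_allow))^(1/3) = (16·1913/(π·1.33×10^8))^(1/3) = 0.04184 m.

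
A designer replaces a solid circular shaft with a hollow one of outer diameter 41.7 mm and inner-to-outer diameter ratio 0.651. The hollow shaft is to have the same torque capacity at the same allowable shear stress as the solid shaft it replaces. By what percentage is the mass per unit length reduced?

34.3 %

Equal τ_max and T ⇒ the solid shaft needs d_s³ = d_o³(1−k⁴), so d_s = 41.7·(1−0.651⁴)^(1/3) = 39.04 mm.
Area ratio A_h/A_s = d_o²(1−k²)/d_s² = (1−k²)/(1−k⁴)^(2/3) = 0.6575.
Mass saving = 1 − 0.6575 = 34.3 %.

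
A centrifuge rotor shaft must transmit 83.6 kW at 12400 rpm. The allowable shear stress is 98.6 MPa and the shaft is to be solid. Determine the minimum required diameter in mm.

ω = 2π·12400/60 = 1299 rad/s, so T = P/ω = 83.6×10³ / 1299 = 64.38 N·m.
For a solid shaft τ_max = 16T/(πd³), so d = (16T/(π τ_allow))^(1/3) = (16·64.38/(π·9.86×10^7))^(1/3) = 0.01493 m.

14.9 mm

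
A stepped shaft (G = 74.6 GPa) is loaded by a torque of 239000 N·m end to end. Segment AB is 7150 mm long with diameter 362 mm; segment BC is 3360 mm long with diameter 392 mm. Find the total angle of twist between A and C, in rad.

J_AB = π(0.362)⁴/32 = 1.69×10^-3 m⁴; J_BC = π(0.392)⁴/32 = 2.32×10^-3 m⁴.
θ = (T/G)·Σ L_i/J_i = (239000/74.6×10⁹)·(7.15/1.69×10^-3 + 3.36/2.32×10^-3) = 0.01823 rad.

0.0182 rad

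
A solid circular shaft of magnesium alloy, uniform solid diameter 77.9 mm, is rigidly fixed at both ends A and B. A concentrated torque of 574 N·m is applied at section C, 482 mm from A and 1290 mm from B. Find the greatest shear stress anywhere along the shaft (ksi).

0.653 ksi

With uniform GJ and both ends fixed, compatibility θ_AC = θ_CB gives T_A·a = T_B·b, together with T_A + T_B = T₀.
T_A = T₀·b/(a+b) = 574.0·1290/1772 = 417.9 N·m; T_B = 156.1 N·m.
τ in each portion: τ_AC = 4.50×10^6 Pa, τ_CB = 1.68×10^6 Pa; maximum is in AC.
τ_max = T_AC·r/J = 417.9·0.0390/3.62×10^-6 = 4.502×10^6 Pa.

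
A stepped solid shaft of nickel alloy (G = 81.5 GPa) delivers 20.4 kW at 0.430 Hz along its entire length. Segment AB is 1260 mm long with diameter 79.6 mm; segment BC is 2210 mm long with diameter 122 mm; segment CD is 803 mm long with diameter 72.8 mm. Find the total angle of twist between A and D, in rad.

0.0660 rad

ω = 2π·0.430 = 2.702 rad/s, so T = P/ω = 20.4×10³ / 2.702 = 7551 N·m.
J_AB = π(0.0796)⁴/32 = 3.94×10^-6 m⁴; J_BC = π(0.122)⁴/32 = 2.17×10^-5 m⁴; J_CD = π(0.0728)⁴/32 = 2.76×10^-6 m⁴.
θ = (T/G)·Σ L_i/J_i = (7551/81.5×10⁹)·(1.26/3.94×10^-6 + 2.21/2.17×10^-5 + 0.803/2.76×10^-6) = 0.06601 rad.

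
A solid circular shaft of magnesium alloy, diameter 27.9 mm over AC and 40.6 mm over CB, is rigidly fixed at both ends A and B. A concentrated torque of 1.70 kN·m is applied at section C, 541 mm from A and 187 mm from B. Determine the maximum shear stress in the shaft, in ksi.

17.4 ksi

Compatibility: T_A·a/J_AC = T_B·b/J_CB with T_A + T_B = T₀.
J_AC = 5.95×10^-8 m⁴, J_CB = 2.67×10^-7 m⁴, so T_A = T₀·(J_AC/a)/((J_AC/a)+(J_CB/b)) = 121.7 N·m, T_B = 1578 N·m.
τ in each portion: τ_AC = 2.85×10^7 Pa, τ_CB = 1.20×10^8 Pa; maximum is in CB.
τ_max = T_CB·r/J = 1578·0.0203/2.67×10^-7 = 1.201×10^8 Pa.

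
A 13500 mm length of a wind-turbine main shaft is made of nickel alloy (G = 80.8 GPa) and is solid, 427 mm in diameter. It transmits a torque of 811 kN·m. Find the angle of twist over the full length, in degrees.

J = πd⁴/32 = π(0.427)⁴/32 = 3.264×10^-3 m⁴.
θ = T·L/(G·J) = 811000 × 13.5 / (80.8×10⁹ × 3.264×10^-3) = 0.04152 rad.

2.38°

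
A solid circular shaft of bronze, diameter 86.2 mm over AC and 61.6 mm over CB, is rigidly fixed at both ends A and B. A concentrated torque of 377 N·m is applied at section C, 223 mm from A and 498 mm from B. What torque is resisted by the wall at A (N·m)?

Compatibility: T_A·a/J_AC = T_B·b/J_CB with T_A + T_B = T₀.
J_AC = 5.42×10^-6 m⁴, J_CB = 1.41×10^-6 m⁴, so T_A = T₀·(J_AC/a)/((J_AC/a)+(J_CB/b)) = 337.6 N·m, T_B = 39.42 N·m.

338 N·m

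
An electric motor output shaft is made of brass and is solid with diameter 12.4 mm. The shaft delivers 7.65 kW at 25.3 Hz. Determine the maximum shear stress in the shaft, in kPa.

129000 kPa

ω = 2π·25.3 = 159.0 rad/s, so T = P/ω = 7.65×10³ / 159.0 = 48.12 N·m.
J = πd⁴/32 = π(0.0124)⁴/32 = 2.321×10^-9 m⁴.
τ_max = T·r/J = 48.12 × 0.00620 / 2.321×10^-9 = 1.285×10^8 Pa.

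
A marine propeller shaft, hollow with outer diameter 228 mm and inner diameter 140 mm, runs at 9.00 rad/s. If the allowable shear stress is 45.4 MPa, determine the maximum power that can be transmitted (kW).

816 kW

J = π(d_o⁴ − d_i⁴)/32 = π(0.228⁴ − 0.140⁴)/32 = 2.276×10^-4 m⁴.
T_max = τ_allow·J/r = 4.54×10^7 × 2.276×10^-4 / 0.114 = 90640 N·m.
ω = 9.00 rad/s, so P_max = T_max·ω = 8.157×10^5 W.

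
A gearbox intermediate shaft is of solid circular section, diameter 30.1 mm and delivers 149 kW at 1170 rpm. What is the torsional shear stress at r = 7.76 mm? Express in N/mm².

117 N/mm²

ω = 2π·1170/60 = 122.5 rad/s, so T = P/ω = 149×10³ / 122.5 = 1216 N·m.
J = πd⁴/32 = π(0.0301)⁴/32 = 8.059×10^-8 m⁴.
Shear stress varies linearly with radius: τ = T·r/J = 1216 × 0.00776 / 8.059×10^-8 = 1.171×10^8 Pa.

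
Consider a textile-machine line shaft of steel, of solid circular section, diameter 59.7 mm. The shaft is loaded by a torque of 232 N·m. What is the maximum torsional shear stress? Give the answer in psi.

J = πd⁴/32 = π(0.0597)⁴/32 = 1.247×10^-6 m⁴.
τ_max = T·r/J = 232.0 × 0.0299 / 1.247×10^-6 = 5.553×10^6 Pa.

805 psi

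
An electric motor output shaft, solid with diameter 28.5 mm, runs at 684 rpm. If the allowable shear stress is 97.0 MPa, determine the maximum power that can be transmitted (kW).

J = πd⁴/32 = π(0.0285)⁴/32 = 6.477×10^-8 m⁴.
T_max = τ_allow·J/r = 9.70×10^7 × 6.477×10^-8 / 0.0143 = 440.9 N·m.
ω = 2π·684/60 = 71.63 rad/s, so P_max = T_max·ω = 3.158×10^4 W.

31.6 kW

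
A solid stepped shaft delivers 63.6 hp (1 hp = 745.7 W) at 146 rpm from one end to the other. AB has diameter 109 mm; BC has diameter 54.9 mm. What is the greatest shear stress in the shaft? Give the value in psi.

ω = 2π·146/60 = 15.29 rad/s, so T = P/ω = 63.6×745.7 / 15.29 = 3102 N·m.
Under the same torque, τ_max = 16T/(πd³) is largest where d is smallest — segment BC (d = 54.9 mm).
τ_max = 16·3102/(π·(0.0549)³) = 9.548×10^7 Pa.

13800 psi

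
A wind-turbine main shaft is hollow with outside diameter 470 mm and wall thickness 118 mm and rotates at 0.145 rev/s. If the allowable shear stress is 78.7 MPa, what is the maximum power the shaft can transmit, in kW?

J = π(d_o⁴ − d_i⁴)/32 = π(0.470⁴ − 0.234⁴)/32 = 4.496×10^-3 m⁴.
T_max = τ_allow·J/r = 7.87×10^7 × 4.496×10^-3 / 0.235 = 1.506e6 N·m.
ω = 2π·0.145 = 0.9111 rad/s, so P_max = T_max·ω = 1.372×10^6 W.

1370 kW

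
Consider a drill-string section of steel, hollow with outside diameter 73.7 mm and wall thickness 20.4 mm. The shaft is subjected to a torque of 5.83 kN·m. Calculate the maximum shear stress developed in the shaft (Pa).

7.72e7 Pa

J = π(d_o⁴ − d_i⁴)/32 = π(0.0737⁴ − 0.0329⁴)/32 = 2.781×10^-6 m⁴.
τ_max = T·r/J = 5830 × 0.0369 / 2.781×10^-6 = 7.724×10^7 Pa.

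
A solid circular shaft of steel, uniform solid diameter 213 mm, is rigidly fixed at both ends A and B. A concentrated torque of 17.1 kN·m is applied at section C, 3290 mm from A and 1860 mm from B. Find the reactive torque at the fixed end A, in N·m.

With uniform GJ and both ends fixed, compatibility θ_AC = θ_CB gives T_A·a = T_B·b, together with T_A + T_B = T₀.
T_A = T₀·b/(a+b) = 17100·1860/5150 = 6176 N·m; T_B = 10920 N·m.

6180 N·m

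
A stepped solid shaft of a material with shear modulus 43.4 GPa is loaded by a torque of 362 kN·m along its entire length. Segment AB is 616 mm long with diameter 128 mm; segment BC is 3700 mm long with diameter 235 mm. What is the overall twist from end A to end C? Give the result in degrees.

J_AB = π(0.128)⁴/32 = 2.64×10^-5 m⁴; J_BC = π(0.235)⁴/32 = 2.99×10^-4 m⁴.
θ = (T/G)·Σ L_i/J_i = (362000/43.4×10⁹)·(0.616/2.64×10^-5 + 3.70/2.99×10^-4) = 0.2980 rad.

17.1°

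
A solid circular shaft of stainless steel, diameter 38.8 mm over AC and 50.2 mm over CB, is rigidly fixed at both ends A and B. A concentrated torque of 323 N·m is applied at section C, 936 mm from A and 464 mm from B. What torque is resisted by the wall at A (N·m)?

Compatibility: T_A·a/J_AC = T_B·b/J_CB with T_A + T_B = T₀.
J_AC = 2.22×10^-7 m⁴, J_CB = 6.23×10^-7 m⁴, so T_A = T₀·(J_AC/a)/((J_AC/a)+(J_CB/b)) = 48.55 N·m, T_B = 274.4 N·m.

48.6 N·m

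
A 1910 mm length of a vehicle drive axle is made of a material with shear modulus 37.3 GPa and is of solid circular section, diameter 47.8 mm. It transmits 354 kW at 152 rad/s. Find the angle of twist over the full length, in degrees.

ω = 152 rad/s, so T = P/ω = 354×10³ / 152.0 = 2329 N·m.
J = πd⁴/32 = π(0.0478)⁴/32 = 5.125×10^-7 m⁴.
θ = T·L/(G·J) = 2329 × 1.91 / (37.3×10⁹ × 5.125×10^-7) = 0.2327 rad.

13.3°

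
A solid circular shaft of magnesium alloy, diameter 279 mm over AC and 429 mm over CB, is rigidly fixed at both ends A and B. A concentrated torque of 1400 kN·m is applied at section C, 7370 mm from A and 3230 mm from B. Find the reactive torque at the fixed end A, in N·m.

Compatibility: T_A·a/J_AC = T_B·b/J_CB with T_A + T_B = T₀.
J_AC = 5.95×10^-4 m⁴, J_CB = 3.33×10^-3 m⁴, so T_A = T₀·(J_AC/a)/((J_AC/a)+(J_CB/b)) = 101800 N·m, T_B = 1.298e6 N·m.

102000 N·m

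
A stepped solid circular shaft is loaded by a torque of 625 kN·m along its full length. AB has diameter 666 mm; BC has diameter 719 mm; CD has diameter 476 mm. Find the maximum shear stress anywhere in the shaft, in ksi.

Under the same torque, τ_max = 16T/(πd³) is largest where d is smallest — segment CD (d = 476 mm).
τ_max = 16·625000/(π·(0.476)³) = 2.951×10^7 Pa.

4.28 ksi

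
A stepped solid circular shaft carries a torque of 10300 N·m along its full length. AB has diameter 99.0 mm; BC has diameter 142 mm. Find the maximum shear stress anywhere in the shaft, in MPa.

Under the same torque, τ_max = 16T/(πd³) is largest where d is smallest — segment AB (d = 99.0 mm).
τ_max = 16·10300/(π·(0.0990)³) = 5.406×10^7 Pa.

54.1 MPa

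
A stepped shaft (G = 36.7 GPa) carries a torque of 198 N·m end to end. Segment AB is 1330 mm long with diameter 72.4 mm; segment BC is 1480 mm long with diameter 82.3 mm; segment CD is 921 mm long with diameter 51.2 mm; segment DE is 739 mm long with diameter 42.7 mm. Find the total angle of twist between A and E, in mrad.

24.0 mrad

J_AB = π(0.0724)⁴/32 = 2.70×10^-6 m⁴; J_BC = π(0.0823)⁴/32 = 4.50×10^-6 m⁴; J_CD = π(0.0512)⁴/32 = 6.75×10^-7 m⁴; J_DE = π(0.0427)⁴/32 = 3.26×10^-7 m⁴.
θ = (T/G)·Σ L_i/J_i = (198.0/36.7×10⁹)·(1.33/2.70×10^-6 + 1.48/4.50×10^-6 + 0.921/6.75×10^-7 + 0.739/3.26×10^-7) = 0.02401 rad.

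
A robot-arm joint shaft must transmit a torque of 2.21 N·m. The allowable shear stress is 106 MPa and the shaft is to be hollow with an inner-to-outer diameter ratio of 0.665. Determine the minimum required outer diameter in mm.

5.09 mm

For a hollow shaft with d_i/d_o = 0.665: τ_max = 16T/(π d_o³ (1−k⁴)), so d_o = [16T/(π τ_allow (1−k⁴))]^(1/3) = [16·2.210/(π·1.06×10^8·0.8044)]^(1/3) = 0.005092 m.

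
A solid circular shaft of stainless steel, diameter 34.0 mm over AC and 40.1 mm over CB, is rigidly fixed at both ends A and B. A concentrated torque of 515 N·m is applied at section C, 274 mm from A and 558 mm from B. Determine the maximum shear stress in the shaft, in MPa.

Compatibility: T_A·a/J_AC = T_B·b/J_CB with T_A + T_B = T₀.
J_AC = 1.31×10^-7 m⁴, J_CB = 2.54×10^-7 m⁴, so T_A = T₀·(J_AC/a)/((J_AC/a)+(J_CB/b)) = 264.1 N·m, T_B = 250.9 N·m.
τ in each portion: τ_AC = 3.42×10^7 Pa, τ_CB = 1.98×10^7 Pa; maximum is in AC.
τ_max = T_AC·r/J = 264.1·0.0170/1.31×10^-7 = 3.422×10^7 Pa.

34.2 MPa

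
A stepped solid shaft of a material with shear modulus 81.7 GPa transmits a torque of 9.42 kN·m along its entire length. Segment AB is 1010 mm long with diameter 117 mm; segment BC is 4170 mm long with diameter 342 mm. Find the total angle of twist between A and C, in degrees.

J_AB = π(0.117)⁴/32 = 1.84×10^-5 m⁴; J_BC = π(0.342)⁴/32 = 1.34×10^-3 m⁴.
θ = (T/G)·Σ L_i/J_i = (9420/81.7×10⁹)·(1.01/1.84×10^-5 + 4.17/1.34×10^-3) = 6.688×10^-3 rad.

0.383°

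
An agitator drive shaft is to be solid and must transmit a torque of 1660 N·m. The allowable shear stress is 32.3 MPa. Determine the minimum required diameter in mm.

64.0 mm

For a solid shaft τ_max = 16T/(πd³), so d = (16T/(π τ_allow))^(1/3) = (16·1660/(π·3.23×10^7))^(1/3) = 0.06397 m.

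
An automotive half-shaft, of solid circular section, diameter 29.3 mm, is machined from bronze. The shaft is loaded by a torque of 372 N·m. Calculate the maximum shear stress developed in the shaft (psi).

J = πd⁴/32 = π(0.0293)⁴/32 = 7.236×10^-8 m⁴.
τ_max = T·r/J = 372.0 × 0.0146 / 7.236×10^-8 = 7.532×10^7 Pa.

10900 psi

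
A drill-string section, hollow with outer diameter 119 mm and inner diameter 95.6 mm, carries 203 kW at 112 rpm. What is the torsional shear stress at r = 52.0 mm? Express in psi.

ω = 2π·112/60 = 11.73 rad/s, so T = P/ω = 203×10³ / 11.73 = 17310 N·m.
J = π(d_o⁴ − d_i⁴)/32 = π(0.119⁴ − 0.0956⁴)/32 = 1.149×10^-5 m⁴.
Shear stress varies linearly with radius: τ = T·r/J = 17310 × 0.0520 / 1.149×10^-5 = 7.835×10^7 Pa.

11400 psi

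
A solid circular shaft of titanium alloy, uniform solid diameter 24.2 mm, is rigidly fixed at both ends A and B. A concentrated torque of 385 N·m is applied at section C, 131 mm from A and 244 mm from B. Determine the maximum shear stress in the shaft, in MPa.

With uniform GJ and both ends fixed, compatibility θ_AC = θ_CB gives T_A·a = T_B·b, together with T_A + T_B = T₀.
T_A = T₀·b/(a+b) = 385.0·244/375.0 = 250.5 N·m; T_B = 134.5 N·m.
τ in each portion: τ_AC = 9.00×10^7 Pa, τ_CB = 4.83×10^7 Pa; maximum is in AC.
τ_max = T_AC·r/J = 250.5·0.0121/3.37×10^-8 = 9.002×10^7 Pa.

90.0 MPa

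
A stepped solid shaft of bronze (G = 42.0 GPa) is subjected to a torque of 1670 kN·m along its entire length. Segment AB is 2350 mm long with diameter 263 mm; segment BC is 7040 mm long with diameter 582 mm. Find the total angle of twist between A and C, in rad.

0.224 rad

J_AB = π(0.263)⁴/32 = 4.70×10^-4 m⁴; J_BC = π(0.582)⁴/32 = 0.0113 m⁴.
θ = (T/G)·Σ L_i/J_i = (1.670e6/42.0×10⁹)·(2.35/4.70×10^-4 + 7.04/0.0113) = 0.2238 rad.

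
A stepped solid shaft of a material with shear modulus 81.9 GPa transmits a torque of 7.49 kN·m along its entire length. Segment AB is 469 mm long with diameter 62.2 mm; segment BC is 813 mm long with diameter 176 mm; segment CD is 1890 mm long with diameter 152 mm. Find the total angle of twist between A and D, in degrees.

1.91°

J_AB = π(0.0622)⁴/32 = 1.47×10^-6 m⁴; J_BC = π(0.176)⁴/32 = 9.42×10^-5 m⁴; J_CD = π(0.152)⁴/32 = 5.24×10^-5 m⁴.
θ = (T/G)·Σ L_i/J_i = (7490/81.9×10⁹)·(0.469/1.47×10^-6 + 0.813/9.42×10^-5 + 1.89/5.24×10^-5) = 0.03328 rad.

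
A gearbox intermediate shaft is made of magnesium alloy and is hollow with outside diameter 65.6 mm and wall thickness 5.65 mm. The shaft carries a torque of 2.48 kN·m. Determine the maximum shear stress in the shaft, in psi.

J = π(d_o⁴ − d_i⁴)/32 = π(0.0656⁴ − 0.0543⁴)/32 = 9.646×10^-7 m⁴.
τ_max = T·r/J = 2480 × 0.0328 / 9.646×10^-7 = 8.433×10^7 Pa.

12200 psi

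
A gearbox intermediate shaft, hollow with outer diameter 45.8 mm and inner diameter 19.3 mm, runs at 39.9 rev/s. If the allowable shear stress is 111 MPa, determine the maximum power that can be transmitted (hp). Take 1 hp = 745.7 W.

J = π(d_o⁴ − d_i⁴)/32 = π(0.0458⁴ − 0.0193⁴)/32 = 4.184×10^-7 m⁴.
T_max = τ_allow·J/r = 1.11×10^8 × 4.184×10^-7 / 0.0229 = 2028 N·m.
ω = 2π·39.9 = 250.7 rad/s, so P_max = T_max·ω = 5.084×10^5 W.

682 hp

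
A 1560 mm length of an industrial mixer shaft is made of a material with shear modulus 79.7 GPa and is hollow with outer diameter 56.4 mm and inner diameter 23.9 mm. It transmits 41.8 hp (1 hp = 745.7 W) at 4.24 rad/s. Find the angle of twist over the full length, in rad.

0.150 rad

ω = 4.24 rad/s, so T = P/ω = 41.8×745.7 / 4.240 = 7351 N·m.
J = π(d_o⁴ − d_i⁴)/32 = π(0.0564⁴ − 0.0239⁴)/32 = 9.613×10^-7 m⁴.
θ = T·L/(G·J) = 7351 × 1.56 / (79.7×10⁹ × 9.613×10^-7) = 0.1497 rad.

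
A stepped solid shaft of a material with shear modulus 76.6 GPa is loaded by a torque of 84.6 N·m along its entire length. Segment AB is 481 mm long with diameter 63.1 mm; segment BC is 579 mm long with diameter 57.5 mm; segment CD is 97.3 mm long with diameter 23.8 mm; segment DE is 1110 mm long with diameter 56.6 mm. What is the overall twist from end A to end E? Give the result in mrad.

J_AB = π(0.0631)⁴/32 = 1.56×10^-6 m⁴; J_BC = π(0.0575)⁴/32 = 1.07×10^-6 m⁴; J_CD = π(0.0238)⁴/32 = 3.15×10^-8 m⁴; J_DE = π(0.0566)⁴/32 = 1.01×10^-6 m⁴.
θ = (T/G)·Σ L_i/J_i = (84.60/76.6×10⁹)·(0.481/1.56×10^-6 + 0.579/1.07×10^-6 + 0.0973/3.15×10^-8 + 1.11/1.01×10^-6) = 5.565×10^-3 rad.

5.57 mrad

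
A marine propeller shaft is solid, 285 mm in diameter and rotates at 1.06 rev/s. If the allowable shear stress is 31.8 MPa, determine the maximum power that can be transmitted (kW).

J = πd⁴/32 = π(0.285)⁴/32 = 6.477×10^-4 m⁴.
T_max = τ_allow·J/r = 3.18×10^7 × 6.477×10^-4 / 0.142 = 144500 N·m.
ω = 2π·1.06 = 6.660 rad/s, so P_max = T_max·ω = 9.627×10^5 W.

963 kW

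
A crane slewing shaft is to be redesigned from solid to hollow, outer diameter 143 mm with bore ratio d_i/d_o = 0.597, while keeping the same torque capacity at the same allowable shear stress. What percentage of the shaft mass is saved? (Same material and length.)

29.5 %

Equal τ_max and T ⇒ the solid shaft needs d_s³ = d_o³(1−k⁴), so d_s = 143·(1−0.597⁴)^(1/3) = 136.7 mm.
Area ratio A_h/A_s = d_o²(1−k²)/d_s² = (1−k²)/(1−k⁴)^(2/3) = 0.7046.
Mass saving = 1 − 0.7046 = 29.5 %.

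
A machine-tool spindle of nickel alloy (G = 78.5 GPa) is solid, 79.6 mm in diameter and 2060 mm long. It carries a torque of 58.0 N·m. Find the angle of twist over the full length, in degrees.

J = πd⁴/32 = π(0.0796)⁴/32 = 3.941×10^-6 m⁴.
θ = T·L/(G·J) = 58.00 × 2.06 / (78.5×10⁹ × 3.941×10^-6) = 3.862×10^-4 rad.

0.0221°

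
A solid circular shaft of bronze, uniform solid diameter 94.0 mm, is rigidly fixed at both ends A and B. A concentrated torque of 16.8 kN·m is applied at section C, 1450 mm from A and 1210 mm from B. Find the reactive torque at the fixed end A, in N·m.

7640 N·m

With uniform GJ and both ends fixed, compatibility θ_AC = θ_CB gives T_A·a = T_B·b, together with T_A + T_B = T₀.
T_A = T₀·b/(a+b) = 16800·1210/2660 = 7642 N·m; T_B = 9158 N·m.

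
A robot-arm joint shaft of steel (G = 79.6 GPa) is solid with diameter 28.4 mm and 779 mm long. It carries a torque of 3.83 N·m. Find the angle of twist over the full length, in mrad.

0.587 mrad

J = πd⁴/32 = π(0.0284)⁴/32 = 6.387×10^-8 m⁴.
θ = T·L/(G·J) = 3.830 × 0.779 / (79.6×10⁹ × 6.387×10^-8) = 5.869×10^-4 rad.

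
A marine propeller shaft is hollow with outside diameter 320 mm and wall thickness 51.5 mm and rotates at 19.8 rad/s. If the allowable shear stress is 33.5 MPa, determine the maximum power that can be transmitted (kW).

3370 kW

J = π(d_o⁴ − d_i⁴)/32 = π(0.320⁴ − 0.217⁴)/32 = 8.117×10^-4 m⁴.
T_max = τ_allow·J/r = 3.35×10^7 × 8.117×10^-4 / 0.160 = 170000 N·m.
ω = 19.8 rad/s, so P_max = T_max·ω = 3.365×10^6 W.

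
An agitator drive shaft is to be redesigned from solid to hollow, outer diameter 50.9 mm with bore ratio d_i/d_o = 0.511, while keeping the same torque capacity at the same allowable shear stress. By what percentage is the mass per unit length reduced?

22.6 %

Equal τ_max and T ⇒ the solid shaft needs d_s³ = d_o³(1−k⁴), so d_s = 50.9·(1−0.511⁴)^(1/3) = 49.72 mm.
Area ratio A_h/A_s = d_o²(1−k²)/d_s² = (1−k²)/(1−k⁴)^(2/3) = 0.7745.
Mass saving = 1 − 0.7745 = 22.6 %.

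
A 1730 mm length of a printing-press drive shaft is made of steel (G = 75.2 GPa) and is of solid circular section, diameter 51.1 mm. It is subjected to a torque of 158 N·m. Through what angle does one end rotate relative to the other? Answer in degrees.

J = πd⁴/32 = π(0.0511)⁴/32 = 6.694×10^-7 m⁴.
θ = T·L/(G·J) = 158.0 × 1.73 / (75.2×10⁹ × 6.694×10^-7) = 5.430×10^-3 rad.

0.311°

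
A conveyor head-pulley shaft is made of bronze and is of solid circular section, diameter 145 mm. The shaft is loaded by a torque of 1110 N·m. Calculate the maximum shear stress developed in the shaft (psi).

J = πd⁴/32 = π(0.145)⁴/32 = 4.340×10^-5 m⁴.
τ_max = T·r/J = 1110 × 0.0725 / 4.340×10^-5 = 1.854×10^6 Pa.

269 psi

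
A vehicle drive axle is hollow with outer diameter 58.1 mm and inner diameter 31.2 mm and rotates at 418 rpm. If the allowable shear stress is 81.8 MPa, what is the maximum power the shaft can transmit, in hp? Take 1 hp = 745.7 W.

J = π(d_o⁴ − d_i⁴)/32 = π(0.0581⁴ − 0.0312⁴)/32 = 1.026×10^-6 m⁴.
T_max = τ_allow·J/r = 8.18×10^7 × 1.026×10^-6 / 0.0290 = 2888 N·m.
ω = 2π·418/60 = 43.77 rad/s, so P_max = T_max·ω = 1.264×10^5 W.

170 hp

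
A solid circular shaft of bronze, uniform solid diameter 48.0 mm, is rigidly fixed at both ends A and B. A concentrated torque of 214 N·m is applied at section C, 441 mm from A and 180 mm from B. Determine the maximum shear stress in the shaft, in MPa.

With uniform GJ and both ends fixed, compatibility θ_AC = θ_CB gives T_A·a = T_B·b, together with T_A + T_B = T₀.
T_A = T₀·b/(a+b) = 214.0·180/621.0 = 62.03 N·m; T_B = 152.0 N·m.
τ in each portion: τ_AC = 2.86×10^6 Pa, τ_CB = 7.00×10^6 Pa; maximum is in CB.
τ_max = T_CB·r/J = 152.0·0.0240/5.21×10^-7 = 6.999×10^6 Pa.

7.00 MPa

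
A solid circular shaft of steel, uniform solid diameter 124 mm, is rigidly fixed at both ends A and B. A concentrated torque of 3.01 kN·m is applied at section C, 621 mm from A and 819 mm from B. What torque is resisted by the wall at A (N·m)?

With uniform GJ and both ends fixed, compatibility θ_AC = θ_CB gives T_A·a = T_B·b, together with T_A + T_B = T₀.
T_A = T₀·b/(a+b) = 3010·819/1440 = 1712 N·m; T_B = 1298 N·m.

1710 N·m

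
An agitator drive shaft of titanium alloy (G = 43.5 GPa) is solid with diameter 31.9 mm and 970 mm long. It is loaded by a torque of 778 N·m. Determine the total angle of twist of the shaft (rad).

J = πd⁴/32 = π(0.0319)⁴/32 = 1.017×10^-7 m⁴.
θ = T·L/(G·J) = 778.0 × 0.970 / (43.5×10⁹ × 1.017×10^-7) = 0.1706 rad.

0.171 rad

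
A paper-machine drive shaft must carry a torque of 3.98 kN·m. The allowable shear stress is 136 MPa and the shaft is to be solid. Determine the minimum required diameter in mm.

For a solid shaft τ_max = 16T/(πd³), so d = (16T/(π τ_allow))^(1/3) = (16·3980/(π·1.36×10^8))^(1/3) = 0.05302 m.

53.0 mm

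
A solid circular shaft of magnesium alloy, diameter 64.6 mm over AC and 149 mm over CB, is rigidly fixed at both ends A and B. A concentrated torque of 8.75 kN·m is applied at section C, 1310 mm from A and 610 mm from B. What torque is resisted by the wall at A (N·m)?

Compatibility: T_A·a/J_AC = T_B·b/J_CB with T_A + T_B = T₀.
J_AC = 1.71×10^-6 m⁴, J_CB = 4.84×10^-5 m⁴, so T_A = T₀·(J_AC/a)/((J_AC/a)+(J_CB/b)) = 141.6 N·m, T_B = 8608 N·m.

142 N·m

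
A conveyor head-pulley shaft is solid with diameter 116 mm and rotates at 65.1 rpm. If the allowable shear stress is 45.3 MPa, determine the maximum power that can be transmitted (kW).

J = πd⁴/32 = π(0.116)⁴/32 = 1.778×10^-5 m⁴.
T_max = τ_allow·J/r = 4.53×10^7 × 1.778×10^-5 / 0.0580 = 13880 N·m.
ω = 2π·65.1/60 = 6.817 rad/s, so P_max = T_max·ω = 9.465×10^4 W.

94.6 kW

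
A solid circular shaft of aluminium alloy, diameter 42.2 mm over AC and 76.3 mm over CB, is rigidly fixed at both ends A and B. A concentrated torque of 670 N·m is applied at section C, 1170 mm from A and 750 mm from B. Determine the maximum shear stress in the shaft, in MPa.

7.25 MPa

Compatibility: T_A·a/J_AC = T_B·b/J_CB with T_A + T_B = T₀.
J_AC = 3.11×10^-7 m⁴, J_CB = 3.33×10^-6 m⁴, so T_A = T₀·(J_AC/a)/((J_AC/a)+(J_CB/b)) = 37.91 N·m, T_B = 632.1 N·m.
τ in each portion: τ_AC = 2.57×10^6 Pa, τ_CB = 7.25×10^6 Pa; maximum is in CB.
τ_max = T_CB·r/J = 632.1·0.0381/3.33×10^-6 = 7.247×10^6 Pa.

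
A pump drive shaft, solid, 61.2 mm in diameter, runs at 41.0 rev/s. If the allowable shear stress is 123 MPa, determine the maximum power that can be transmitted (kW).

1430 kW

J = πd⁴/32 = π(0.0612)⁴/32 = 1.377×10^-6 m⁴.
T_max = τ_allow·J/r = 1.23×10^8 × 1.377×10^-6 / 0.0306 = 5536 N·m.
ω = 2π·41.0 = 257.6 rad/s, so P_max = T_max·ω = 1.426×10^6 W.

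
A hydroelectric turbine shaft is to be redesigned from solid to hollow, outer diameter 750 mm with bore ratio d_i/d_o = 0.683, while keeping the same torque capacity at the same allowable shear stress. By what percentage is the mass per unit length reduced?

Equal τ_max and T ⇒ the solid shaft needs d_s³ = d_o³(1−k⁴), so d_s = 750·(1−0.683⁴)^(1/3) = 691.1 mm.
Area ratio A_h/A_s = d_o²(1−k²)/d_s² = (1−k²)/(1−k⁴)^(2/3) = 0.6283.
Mass saving = 1 − 0.6283 = 37.2 %.

37.2 %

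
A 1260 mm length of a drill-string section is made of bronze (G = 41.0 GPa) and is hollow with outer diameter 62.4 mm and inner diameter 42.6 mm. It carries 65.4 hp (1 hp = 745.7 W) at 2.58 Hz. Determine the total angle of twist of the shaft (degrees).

4.55°

ω = 2π·2.58 = 16.21 rad/s, so T = P/ω = 65.4×745.7 / 16.21 = 3008 N·m.
J = π(d_o⁴ − d_i⁴)/32 = π(0.0624⁴ − 0.0426⁴)/32 = 1.165×10^-6 m⁴.
θ = T·L/(G·J) = 3008 × 1.26 / (41.0×10⁹ × 1.165×10^-6) = 0.07935 rad.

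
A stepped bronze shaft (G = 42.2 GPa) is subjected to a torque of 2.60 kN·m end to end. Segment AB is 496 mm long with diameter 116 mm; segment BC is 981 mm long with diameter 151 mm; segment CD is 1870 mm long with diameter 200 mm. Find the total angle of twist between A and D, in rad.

0.00364 rad

J_AB = π(0.116)⁴/32 = 1.78×10^-5 m⁴; J_BC = π(0.151)⁴/32 = 5.10×10^-5 m⁴; J_CD = π(0.200)⁴/32 = 1.57×10^-4 m⁴.
θ = (T/G)·Σ L_i/J_i = (2600/42.2×10⁹)·(0.496/1.78×10^-5 + 0.981/5.10×10^-5 + 1.87/1.57×10^-4) = 3.637×10^-3 rad.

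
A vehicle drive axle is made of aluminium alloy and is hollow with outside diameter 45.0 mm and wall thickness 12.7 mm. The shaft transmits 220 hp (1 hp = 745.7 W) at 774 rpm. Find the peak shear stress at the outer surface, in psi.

ω = 2π·774/60 = 81.05 rad/s, so T = P/ω = 220×745.7 / 81.05 = 2024 N·m.
J = π(d_o⁴ − d_i⁴)/32 = π(0.0450⁴ − 0.0196⁴)/32 = 3.881×10^-7 m⁴.
τ_max = T·r/J = 2024 × 0.0225 / 3.881×10^-7 = 1.173×10^8 Pa.

17000 psi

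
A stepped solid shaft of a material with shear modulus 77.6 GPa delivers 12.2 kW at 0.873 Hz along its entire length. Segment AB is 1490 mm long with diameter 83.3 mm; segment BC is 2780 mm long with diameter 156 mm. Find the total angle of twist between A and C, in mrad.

ω = 2π·0.873 = 5.485 rad/s, so T = P/ω = 12.2×10³ / 5.485 = 2224 N·m.
J_AB = π(0.0833)⁴/32 = 4.73×10^-6 m⁴; J_BC = π(0.156)⁴/32 = 5.81×10^-5 m⁴.
θ = (T/G)·Σ L_i/J_i = (2224/77.6×10⁹)·(1.49/4.73×10^-6 + 2.78/5.81×10^-5) = 0.01041 rad.

10.4 mrad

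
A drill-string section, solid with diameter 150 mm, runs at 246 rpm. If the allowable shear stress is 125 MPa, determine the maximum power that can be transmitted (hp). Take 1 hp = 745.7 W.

2860 hp

J = πd⁴/32 = π(0.150)⁴/32 = 4.970×10^-5 m⁴.
T_max = τ_allow·J/r = 1.25×10^8 × 4.970×10^-5 / 0.0750 = 82830 N·m.
ω = 2π·246/60 = 25.76 rad/s, so P_max = T_max·ω = 2.134×10^6 W.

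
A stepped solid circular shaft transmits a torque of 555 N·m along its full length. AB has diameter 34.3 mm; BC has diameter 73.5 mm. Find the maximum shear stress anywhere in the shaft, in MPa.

Under the same torque, τ_max = 16T/(πd³) is largest where d is smallest — segment AB (d = 34.3 mm).
τ_max = 16·555.0/(π·(0.0343)³) = 7.005×10^7 Pa.

70.0 MPa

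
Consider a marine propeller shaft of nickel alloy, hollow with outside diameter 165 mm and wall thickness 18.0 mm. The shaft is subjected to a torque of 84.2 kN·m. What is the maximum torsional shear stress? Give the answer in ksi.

22.1 ksi

J = π(d_o⁴ − d_i⁴)/32 = π(0.165⁴ − 0.129⁴)/32 = 4.558×10^-5 m⁴.
τ_max = T·r/J = 84200 × 0.0825 / 4.558×10^-5 = 1.524×10^8 Pa.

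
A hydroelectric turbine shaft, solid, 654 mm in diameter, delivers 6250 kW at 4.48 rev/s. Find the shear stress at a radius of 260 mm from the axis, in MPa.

3.21 MPa

ω = 2π·4.48 = 28.15 rad/s, so T = P/ω = 6250×10³ / 28.15 = 222000 N·m.
J = πd⁴/32 = π(0.654)⁴/32 = 0.01796 m⁴.
Shear stress varies linearly with radius: τ = T·r/J = 222000 × 0.260 / 0.01796 = 3.214×10^6 Pa.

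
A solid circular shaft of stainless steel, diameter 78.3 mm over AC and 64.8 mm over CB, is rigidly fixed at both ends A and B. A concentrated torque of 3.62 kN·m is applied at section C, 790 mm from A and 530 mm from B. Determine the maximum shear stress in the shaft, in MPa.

Compatibility: T_A·a/J_AC = T_B·b/J_CB with T_A + T_B = T₀.
J_AC = 3.69×10^-6 m⁴, J_CB = 1.73×10^-6 m⁴, so T_A = T₀·(J_AC/a)/((J_AC/a)+(J_CB/b)) = 2130 N·m, T_B = 1490 N·m.
τ in each portion: τ_AC = 2.26×10^7 Pa, τ_CB = 2.79×10^7 Pa; maximum is in CB.
τ_max = T_CB·r/J = 1490·0.0324/1.73×10^-6 = 2.788×10^7 Pa.

27.9 MPa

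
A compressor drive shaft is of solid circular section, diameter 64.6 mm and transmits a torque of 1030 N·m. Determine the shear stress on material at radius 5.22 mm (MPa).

3.14 MPa

J = πd⁴/32 = π(0.0646)⁴/32 = 1.710×10^-6 m⁴.
Shear stress varies linearly with radius: τ = T·r/J = 1030 × 0.00522 / 1.710×10^-6 = 3.145×10^6 Pa.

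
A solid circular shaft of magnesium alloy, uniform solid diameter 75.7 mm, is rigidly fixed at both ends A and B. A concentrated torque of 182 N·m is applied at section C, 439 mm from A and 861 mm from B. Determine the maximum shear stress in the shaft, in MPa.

With uniform GJ and both ends fixed, compatibility θ_AC = θ_CB gives T_A·a = T_B·b, together with T_A + T_B = T₀.
T_A = T₀·b/(a+b) = 182.0·861/1300 = 120.5 N·m; T_B = 61.46 N·m.
τ in each portion: τ_AC = 1.42×10^6 Pa, τ_CB = 7.22×10^5 Pa; maximum is in AC.
τ_max = T_AC·r/J = 120.5·0.0379/3.22×10^-6 = 1.415×10^6 Pa.

1.42 MPa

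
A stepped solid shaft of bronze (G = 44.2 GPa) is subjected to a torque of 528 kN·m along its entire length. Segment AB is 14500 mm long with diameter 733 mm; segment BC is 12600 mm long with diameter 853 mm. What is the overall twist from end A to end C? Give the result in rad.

0.00901 rad

J_AB = π(0.733)⁴/32 = 0.0283 m⁴; J_BC = π(0.853)⁴/32 = 0.0520 m⁴.
θ = (T/G)·Σ L_i/J_i = (528000/44.2×10⁹)·(14.5/0.0283 + 12.6/0.0520) = 9.008×10^-3 rad.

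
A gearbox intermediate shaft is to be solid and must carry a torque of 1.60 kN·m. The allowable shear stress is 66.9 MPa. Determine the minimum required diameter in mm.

For a solid shaft τ_max = 16T/(πd³), so d = (16T/(π τ_allow))^(1/3) = (16·1600/(π·6.69×10^7))^(1/3) = 0.04957 m.

49.6 mm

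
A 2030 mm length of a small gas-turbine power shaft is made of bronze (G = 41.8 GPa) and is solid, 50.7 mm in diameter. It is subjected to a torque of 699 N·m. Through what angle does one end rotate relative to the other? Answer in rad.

J = πd⁴/32 = π(0.0507)⁴/32 = 6.487×10^-7 m⁴.
θ = T·L/(G·J) = 699.0 × 2.03 / (41.8×10⁹ × 6.487×10^-7) = 0.05233 rad.

0.0523 rad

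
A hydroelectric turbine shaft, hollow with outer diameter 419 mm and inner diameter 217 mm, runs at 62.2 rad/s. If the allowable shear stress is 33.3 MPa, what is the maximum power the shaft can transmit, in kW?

27800 kW

J = π(d_o⁴ − d_i⁴)/32 = π(0.419⁴ − 0.217⁴)/32 = 2.808×10^-3 m⁴.
T_max = τ_allow·J/r = 3.33×10^7 × 2.808×10^-3 / 0.209 = 446400 N·m.
ω = 62.2 rad/s, so P_max = T_max·ω = 2.776×10^7 W.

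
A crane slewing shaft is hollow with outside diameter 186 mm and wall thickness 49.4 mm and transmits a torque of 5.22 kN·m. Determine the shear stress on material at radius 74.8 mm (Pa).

J = π(d_o⁴ − d_i⁴)/32 = π(0.186⁴ − 0.0872⁴)/32 = 1.118×10^-4 m⁴.
Shear stress varies linearly with radius: τ = T·r/J = 5220 × 0.0748 / 1.118×10^-4 = 3.492×10^6 Pa.

3.49e6 Pa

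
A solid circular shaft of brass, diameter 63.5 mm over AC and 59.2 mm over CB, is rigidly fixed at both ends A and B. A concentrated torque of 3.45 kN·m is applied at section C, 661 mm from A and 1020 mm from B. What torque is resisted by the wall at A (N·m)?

Compatibility: T_A·a/J_AC = T_B·b/J_CB with T_A + T_B = T₀.
J_AC = 1.60×10^-6 m⁴, J_CB = 1.21×10^-6 m⁴, so T_A = T₀·(J_AC/a)/((J_AC/a)+(J_CB/b)) = 2316 N·m, T_B = 1134 N·m.

2320 N·m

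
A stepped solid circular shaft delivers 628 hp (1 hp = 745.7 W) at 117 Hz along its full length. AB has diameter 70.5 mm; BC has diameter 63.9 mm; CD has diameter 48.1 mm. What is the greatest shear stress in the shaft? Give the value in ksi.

4.23 ksi

ω = 2π·117 = 735.1 rad/s, so T = P/ω = 628×745.7 / 735.1 = 637.0 N·m.
Under the same torque, τ_max = 16T/(πd³) is largest where d is smallest — segment CD (d = 48.1 mm).
τ_max = 16·637.0/(π·(0.0481)³) = 2.915×10^7 Pa.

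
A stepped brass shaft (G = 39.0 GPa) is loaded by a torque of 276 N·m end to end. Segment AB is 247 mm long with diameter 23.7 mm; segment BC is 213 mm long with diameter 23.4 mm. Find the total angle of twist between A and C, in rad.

0.108 rad

J_AB = π(0.0237)⁴/32 = 3.10×10^-8 m⁴; J_BC = π(0.0234)⁴/32 = 2.94×10^-8 m⁴.
θ = (T/G)·Σ L_i/J_i = (276.0/39.0×10⁹)·(0.247/3.10×10^-8 + 0.213/2.94×10^-8) = 0.1076 rad.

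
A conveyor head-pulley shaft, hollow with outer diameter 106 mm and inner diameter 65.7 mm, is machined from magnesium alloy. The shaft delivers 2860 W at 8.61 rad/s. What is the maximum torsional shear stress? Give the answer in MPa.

ω = 8.61 rad/s, so T = P/ω = 2860 / 8.610 = 332.2 N·m.
J = π(d_o⁴ − d_i⁴)/32 = π(0.106⁴ − 0.0657⁴)/32 = 1.057×10^-5 m⁴.
τ_max = T·r/J = 332.2 × 0.0530 / 1.057×10^-5 = 1.666×10^6 Pa.

1.67 MPa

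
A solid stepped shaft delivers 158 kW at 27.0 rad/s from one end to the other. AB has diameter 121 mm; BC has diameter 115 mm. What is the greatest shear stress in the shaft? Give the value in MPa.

ω = 27.0 rad/s, so T = P/ω = 158×10³ / 27.00 = 5852 N·m.
Under the same torque, τ_max = 16T/(πd³) is largest where d is smallest — segment BC (d = 115 mm).
τ_max = 16·5852/(π·(0.115)³) = 1.960×10^7 Pa.

19.6 MPa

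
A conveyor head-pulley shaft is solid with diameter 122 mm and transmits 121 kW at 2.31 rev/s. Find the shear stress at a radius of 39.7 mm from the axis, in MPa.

ω = 2π·2.31 = 14.51 rad/s, so T = P/ω = 121×10³ / 14.51 = 8337 N·m.
J = πd⁴/32 = π(0.122)⁴/32 = 2.175×10^-5 m⁴.
Shear stress varies linearly with radius: τ = T·r/J = 8337 × 0.0397 / 2.175×10^-5 = 1.522×10^7 Pa.

15.2 MPa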